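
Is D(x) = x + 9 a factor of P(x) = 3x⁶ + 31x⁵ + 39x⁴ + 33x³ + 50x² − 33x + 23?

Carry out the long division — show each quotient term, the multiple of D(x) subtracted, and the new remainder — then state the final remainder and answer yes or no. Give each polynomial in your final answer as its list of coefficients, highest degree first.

R = [-4], so D(x) is not a factor of P(x). no

Step 1: lead(3x⁶ + 31x⁵ + 39x⁴ + 33x³ + 50x² − 33x + 23) ÷ lead(D) = 3x⁶ ÷ x = 3x⁵. Subtract (3x⁵)·D = 3x⁶ + 27x⁵. Remainder: 4x⁵ + 39x⁴ + 33x³ + 50x² − 33x + 23.
Step 2: lead(4x⁵ + 39x⁴ + 33x³ + 50x² − 33x + 23) ÷ lead(D) = 4x⁵ ÷ x = 4x⁴. Subtract (4x⁴)·D = 4x⁵ + 36x⁴. Remainder: 3x⁴ + 33x³ + 50x² − 33x + 23.
Step 3: lead(3x⁴ + 33x³ + 50x² − 33x + 23) ÷ lead(D) = 3x⁴ ÷ x = 3x³. Subtract (3x³)·D = 3x⁴ + 27x³. Remainder: 6x³ + 50x² − 33x + 23.
Step 4: lead(6x³ + 50x² − 33x + 23) ÷ lead(D) = 6x³ ÷ x = 6x². Subtract (6x²)·D = 6x³ + 54x². Remainder: −4x² − 33x + 23.
Step 5: lead(−4x² − 33x + 23) ÷ lead(D) = −4x² ÷ x = −4x. Subtract (−4x)·D = −4x² − 36x. Remainder: 3x + 23.
Step 6: lead(3x + 23) ÷ lead(D) = 3x ÷ x = 3. Subtract (3)·D = 3x + 27. Remainder: −4.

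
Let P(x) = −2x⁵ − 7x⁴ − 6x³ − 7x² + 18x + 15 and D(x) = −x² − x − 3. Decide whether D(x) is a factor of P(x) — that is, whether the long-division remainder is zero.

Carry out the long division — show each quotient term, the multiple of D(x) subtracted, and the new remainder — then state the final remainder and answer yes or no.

R(x) = 6, so D(x) is not a factor of P(x). no

Step 1: lead(−2x⁵ − 7x⁴ − 6x³ − 7x² + 18x + 15) ÷ lead(D) = −2x⁵ ÷ −x² = 2x³. Subtract (2x³)·D = −2x⁵ − 2x⁴ − 6x³. Remainder: −5x⁴ − 7x² + 18x + 15.
Step 2: lead(−5x⁴ − 7x² + 18x + 15) ÷ lead(D) = −5x⁴ ÷ −x² = 5x². Subtract (5x²)·D = −5x⁴ − 5x³ − 15x². Remainder: 5x³ + 8x² + 18x + 15.
Step 3: lead(5x³ + 8x² + 18x + 15) ÷ lead(D) = 5x³ ÷ −x² = −5x. Subtract (−5x)·D = 5x³ + 5x² + 15x. Remainder: 3x² + 3x + 15.
Step 4: lead(3x² + 3x + 15) ÷ lead(D) = 3x² ÷ −x² = −3. Subtract (−3)·D = 3x² + 3x + 9. Remainder: 6.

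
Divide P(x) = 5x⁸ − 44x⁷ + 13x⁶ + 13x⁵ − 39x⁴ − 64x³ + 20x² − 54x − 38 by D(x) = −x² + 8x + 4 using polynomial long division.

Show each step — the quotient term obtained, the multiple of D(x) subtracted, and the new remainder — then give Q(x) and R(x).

Step 1: lead(5x⁸ − 44x⁷ + 13x⁶ + 13x⁵ − 39x⁴ − 64x³ + 20x² − 54x − 38) ÷ lead(D) = 5x⁸ ÷ −x² = −5x⁶. Subtract (−5x⁶)·D = 5x⁸ − 40x⁷ − 20x⁶. Remainder: −4x⁷ + 33x⁶ + 13x⁵ − 39x⁴ − 64x³ + 20x² − 54x − 38.
Step 2: lead(−4x⁷ + 33x⁶ + 13x⁵ − 39x⁴ − 64x³ + 20x² − 54x − 38) ÷ lead(D) = −4x⁷ ÷ −x² = 4x⁵. Subtract (4x⁵)·D = −4x⁷ + 32x⁶ + 16x⁵. Remainder: x⁶ − 3x⁵ − 39x⁴ − 64x³ + 20x² − 54x − 38.
Step 3: lead(x⁶ − 3x⁵ − 39x⁴ − 64x³ + 20x² − 54x − 38) ÷ lead(D) = x⁶ ÷ −x² = −x⁴. Subtract (−x⁴)·D = x⁶ − 8x⁵ − 4x⁴. Remainder: 5x⁵ − 35x⁴ − 64x³ + 20x² − 54x − 38.
Step 4: lead(5x⁵ − 35x⁴ − 64x³ + 20x² − 54x − 38) ÷ lead(D) = 5x⁵ ÷ −x² = −5x³. Subtract (−5x³)·D = 5x⁵ − 40x⁴ − 20x³. Remainder: 5x⁴ − 44x³ + 20x² − 54x − 38.
Step 5: lead(5x⁴ − 44x³ + 20x² − 54x − 38) ÷ lead(D) = 5x⁴ ÷ −x² = −5x². Subtract (−5x²)·D = 5x⁴ − 40x³ − 20x². Remainder: −4x³ + 40x² − 54x − 38.
Step 6: lead(−4x³ + 40x² − 54x − 38) ÷ lead(D) = −4x³ ÷ −x² = 4x. Subtract (4x)·D = −4x³ + 32x² + 16x. Remainder: 8x² − 70x − 38.
Step 7: lead(8x² − 70x − 38) ÷ lead(D) = 8x² ÷ −x² = −8. Subtract (−8)·D = 8x² − 64x − 32. Remainder: −6x − 6.

Q(x) = −5x⁶ + 4x⁵ − x⁴ − 5x³ − 5x² + 4x − 8; R(x) = −6x − 6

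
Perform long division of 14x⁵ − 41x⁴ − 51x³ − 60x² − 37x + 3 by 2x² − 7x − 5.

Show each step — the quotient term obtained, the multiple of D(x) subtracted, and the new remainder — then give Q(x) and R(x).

Q(x) = 7x³ + 4x² + 6x + 1; R(x) = 8

Step 1: lead(14x⁵ − 41x⁴ − 51x³ − 60x² − 37x + 3) ÷ lead(D) = 14x⁵ ÷ 2x² = 7x³. Subtract (7x³)·D = 14x⁵ − 49x⁴ − 35x³. Remainder: 8x⁴ − 16x³ − 60x² − 37x + 3.
Step 2: lead(8x⁴ − 16x³ − 60x² − 37x + 3) ÷ lead(D) = 8x⁴ ÷ 2x² = 4x². Subtract (4x²)·D = 8x⁴ − 28x³ − 20x². Remainder: 12x³ − 40x² − 37x + 3.
Step 3: lead(12x³ − 40x² − 37x + 3) ÷ lead(D) = 12x³ ÷ 2x² = 6x. Subtract (6x)·D = 12x³ − 42x² − 30x. Remainder: 2x² − 7x + 3.
Step 4: lead(2x² − 7x + 3) ÷ lead(D) = 2x² ÷ 2x² = 1. Subtract (1)·D = 2x² − 7x − 5. Remainder: 8.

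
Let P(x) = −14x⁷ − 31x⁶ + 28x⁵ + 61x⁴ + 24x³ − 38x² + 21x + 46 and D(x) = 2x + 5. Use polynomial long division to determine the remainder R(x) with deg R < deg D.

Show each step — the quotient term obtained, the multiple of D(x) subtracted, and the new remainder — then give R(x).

Step 1: lead(−14x⁷ − 31x⁶ + 28x⁵ + 61x⁴ + 24x³ − 38x² + 21x + 46) ÷ lead(D) = −14x⁷ ÷ 2x = −7x⁶. Subtract (−7x⁶)·D = −14x⁷ − 35x⁶. Remainder: 4x⁶ + 28x⁵ + 61x⁴ + 24x³ − 38x² + 21x + 46.
Step 2: lead(4x⁶ + 28x⁵ + 61x⁴ + 24x³ − 38x² + 21x + 46) ÷ lead(D) = 4x⁶ ÷ 2x = 2x⁵. Subtract (2x⁵)·D = 4x⁶ + 10x⁵. Remainder: 18x⁵ + 61x⁴ + 24x³ − 38x² + 21x + 46.
Step 3: lead(18x⁵ + 61x⁴ + 24x³ − 38x² + 21x + 46) ÷ lead(D) = 18x⁵ ÷ 2x = 9x⁴. Subtract (9x⁴)·D = 18x⁵ + 45x⁴. Remainder: 16x⁴ + 24x³ − 38x² + 21x + 46.
Step 4: lead(16x⁴ + 24x³ − 38x² + 21x + 46) ÷ lead(D) = 16x⁴ ÷ 2x = 8x³. Subtract (8x³)·D = 16x⁴ + 40x³. Remainder: −16x³ − 38x² + 21x + 46.
Step 5: lead(−16x³ − 38x² + 21x + 46) ÷ lead(D) = −16x³ ÷ 2x = −8x². Subtract (−8x²)·D = −16x³ − 40x². Remainder: 2x² + 21x + 46.
Step 6: lead(2x² + 21x + 46) ÷ lead(D) = 2x² ÷ 2x = x. Subtract (x)·D = 2x² + 5x. Remainder: 16x + 46.
Step 7: lead(16x + 46) ÷ lead(D) = 16x ÷ 2x = 8. Subtract (8)·D = 16x + 40. Remainder: 6.

R(x) = 6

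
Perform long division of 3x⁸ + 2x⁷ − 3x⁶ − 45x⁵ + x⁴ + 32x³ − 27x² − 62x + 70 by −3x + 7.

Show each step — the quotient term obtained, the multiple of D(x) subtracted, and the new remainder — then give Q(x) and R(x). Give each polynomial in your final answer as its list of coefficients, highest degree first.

Q = [-1, -3, -6, 1, 2, -6, -5, 9]; R = [7]

Step 1: lead(3x⁸ + 2x⁷ − 3x⁶ − 45x⁵ + x⁴ + 32x³ − 27x² − 62x + 70) ÷ lead(D) = 3x⁸ ÷ −3x = −x⁷. Subtract (−x⁷)·D = 3x⁸ − 7x⁷. Remainder: 9x⁷ − 3x⁶ − 45x⁵ + x⁴ + 32x³ − 27x² − 62x + 70.
Step 2: lead(9x⁷ − 3x⁶ − 45x⁵ + x⁴ + 32x³ − 27x² − 62x + 70) ÷ lead(D) = 9x⁷ ÷ −3x = −3x⁶. Subtract (−3x⁶)·D = 9x⁷ − 21x⁶. Remainder: 18x⁶ − 45x⁵ + x⁴ + 32x³ − 27x² − 62x + 70.
Step 3: lead(18x⁶ − 45x⁵ + x⁴ + 32x³ − 27x² − 62x + 70) ÷ lead(D) = 18x⁶ ÷ −3x = −6x⁵. Subtract (−6x⁵)·D = 18x⁶ − 42x⁵. Remainder: −3x⁵ + x⁴ + 32x³ − 27x² − 62x + 70.
Step 4: lead(−3x⁵ + x⁴ + 32x³ − 27x² − 62x + 70) ÷ lead(D) = −3x⁵ ÷ −3x = x⁴. Subtract (x⁴)·D = −3x⁵ + 7x⁴. Remainder: −6x⁴ + 32x³ − 27x² − 62x + 70.
Step 5: lead(−6x⁴ + 32x³ − 27x² − 62x + 70) ÷ lead(D) = −6x⁴ ÷ −3x = 2x³. Subtract (2x³)·D = −6x⁴ + 14x³. Remainder: 18x³ − 27x² − 62x + 70.
Step 6: lead(18x³ − 27x² − 62x + 70) ÷ lead(D) = 18x³ ÷ −3x = −6x². Subtract (−6x²)·D = 18x³ − 42x². Remainder: 15x² − 62x + 70.
Step 7: lead(15x² − 62x + 70) ÷ lead(D) = 15x² ÷ −3x = −5x. Subtract (−5x)·D = 15x² − 35x. Remainder: −27x + 70.
Step 8: lead(−27x + 70) ÷ lead(D) = −27x ÷ −3x = 9. Subtract (9)·D = −27x + 63. Remainder: 7.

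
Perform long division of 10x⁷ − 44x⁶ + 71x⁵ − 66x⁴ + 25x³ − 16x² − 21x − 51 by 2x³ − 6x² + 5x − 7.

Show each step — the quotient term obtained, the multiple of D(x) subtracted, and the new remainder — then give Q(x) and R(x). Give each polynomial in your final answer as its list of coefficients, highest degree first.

Step 1: lead(10x⁷ − 44x⁶ + 71x⁵ − 66x⁴ + 25x³ − 16x² − 21x − 51) ÷ lead(D) = 10x⁷ ÷ 2x³ = 5x⁴. Subtract (5x⁴)·D = 10x⁷ − 30x⁶ + 25x⁵ − 35x⁴. Remainder: −14x⁶ + 46x⁵ − 31x⁴ + 25x³ − 16x² − 21x − 51.
Step 2: lead(−14x⁶ + 46x⁵ − 31x⁴ + 25x³ − 16x² − 21x − 51) ÷ lead(D) = −14x⁶ ÷ 2x³ = −7x³. Subtract (−7x³)·D = −14x⁶ + 42x⁵ − 35x⁴ + 49x³. Remainder: 4x⁵ + 4x⁴ − 24x³ − 16x² − 21x − 51.
Step 3: lead(4x⁵ + 4x⁴ − 24x³ − 16x² − 21x − 51) ÷ lead(D) = 4x⁵ ÷ 2x³ = 2x². Subtract (2x²)·D = 4x⁵ − 12x⁴ + 10x³ − 14x². Remainder: 16x⁴ − 34x³ − 2x² − 21x − 51.
Step 4: lead(16x⁴ − 34x³ − 2x² − 21x − 51) ÷ lead(D) = 16x⁴ ÷ 2x³ = 8x. Subtract (8x)·D = 16x⁴ − 48x³ + 40x² − 56x. Remainder: 14x³ − 42x² + 35x − 51.
Step 5: lead(14x³ − 42x² + 35x − 51) ÷ lead(D) = 14x³ ÷ 2x³ = 7. Subtract (7)·D = 14x³ − 42x² + 35x − 49. Remainder: −2.

Q = [5, -7, 2, 8, 7]; R = [-2]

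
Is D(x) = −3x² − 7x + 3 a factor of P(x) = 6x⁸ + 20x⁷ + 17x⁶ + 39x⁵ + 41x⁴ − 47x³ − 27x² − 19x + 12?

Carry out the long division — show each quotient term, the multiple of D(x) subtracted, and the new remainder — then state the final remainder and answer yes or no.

R(x) = 0, so D(x) is a factor of P(x). yes

Step 1: lead(6x⁸ + 20x⁷ + 17x⁶ + 39x⁵ + 41x⁴ − 47x³ − 27x² − 19x + 12) ÷ lead(D) = 6x⁸ ÷ −3x² = −2x⁶. Subtract (−2x⁶)·D = 6x⁸ + 14x⁷ − 6x⁶. Remainder: 6x⁷ + 23x⁶ + 39x⁵ + 41x⁴ − 47x³ − 27x² − 19x + 12.
Step 2: lead(6x⁷ + 23x⁶ + 39x⁵ + 41x⁴ − 47x³ − 27x² − 19x + 12) ÷ lead(D) = 6x⁷ ÷ −3x² = −2x⁵. Subtract (−2x⁵)·D = 6x⁷ + 14x⁶ − 6x⁵. Remainder: 9x⁶ + 45x⁵ + 41x⁴ − 47x³ − 27x² − 19x + 12.
Step 3: lead(9x⁶ + 45x⁵ + 41x⁴ − 47x³ − 27x² − 19x + 12) ÷ lead(D) = 9x⁶ ÷ −3x² = −3x⁴. Subtract (−3x⁴)·D = 9x⁶ + 21x⁵ − 9x⁴. Remainder: 24x⁵ + 50x⁴ − 47x³ − 27x² − 19x + 12.
Step 4: lead(24x⁵ + 50x⁴ − 47x³ − 27x² − 19x + 12) ÷ lead(D) = 24x⁵ ÷ −3x² = −8x³. Subtract (−8x³)·D = 24x⁵ + 56x⁴ − 24x³. Remainder: −6x⁴ − 23x³ − 27x² − 19x + 12.
Step 5: lead(−6x⁴ − 23x³ − 27x² − 19x + 12) ÷ lead(D) = −6x⁴ ÷ −3x² = 2x². Subtract (2x²)·D = −6x⁴ − 14x³ + 6x². Remainder: −9x³ − 33x² − 19x + 12.
Step 6: lead(−9x³ − 33x² − 19x + 12) ÷ lead(D) = −9x³ ÷ −3x² = 3x. Subtract (3x)·D = −9x³ − 21x² + 9x. Remainder: −12x² − 28x + 12.
Step 7: lead(−12x² − 28x + 12) ÷ lead(D) = −12x² ÷ −3x² = 4. Subtract (4)·D = −12x² − 28x + 12. Remainder: 0.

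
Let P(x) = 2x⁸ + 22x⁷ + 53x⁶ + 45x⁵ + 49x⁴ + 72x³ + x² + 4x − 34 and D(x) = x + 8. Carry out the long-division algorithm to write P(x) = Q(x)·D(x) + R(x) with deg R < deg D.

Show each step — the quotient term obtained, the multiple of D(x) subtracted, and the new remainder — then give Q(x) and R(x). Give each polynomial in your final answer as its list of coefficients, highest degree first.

Step 1: lead(2x⁸ + 22x⁷ + 53x⁶ + 45x⁵ + 49x⁴ + 72x³ + x² + 4x − 34) ÷ lead(D) = 2x⁸ ÷ x = 2x⁷. Subtract (2x⁷)·D = 2x⁸ + 16x⁷. Remainder: 6x⁷ + 53x⁶ + 45x⁵ + 49x⁴ + 72x³ + x² + 4x − 34.
Step 2: lead(6x⁷ + 53x⁶ + 45x⁵ + 49x⁴ + 72x³ + x² + 4x − 34) ÷ lead(D) = 6x⁷ ÷ x = 6x⁶. Subtract (6x⁶)·D = 6x⁷ + 48x⁶. Remainder: 5x⁶ + 45x⁵ + 49x⁴ + 72x³ + x² + 4x − 34.
Step 3: lead(5x⁶ + 45x⁵ + 49x⁴ + 72x³ + x² + 4x − 34) ÷ lead(D) = 5x⁶ ÷ x = 5x⁵. Subtract (5x⁵)·D = 5x⁶ + 40x⁵. Remainder: 5x⁵ + 49x⁴ + 72x³ + x² + 4x − 34.
Step 4: lead(5x⁵ + 49x⁴ + 72x³ + x² + 4x − 34) ÷ lead(D) = 5x⁵ ÷ x = 5x⁴. Subtract (5x⁴)·D = 5x⁵ + 40x⁴. Remainder: 9x⁴ + 72x³ + x² + 4x − 34.
Step 5: lead(9x⁴ + 72x³ + x² + 4x − 34) ÷ lead(D) = 9x⁴ ÷ x = 9x³. Subtract (9x³)·D = 9x⁴ + 72x³. Remainder: x² + 4x − 34.
Step 6: lead(x² + 4x − 34) ÷ lead(D) = x² ÷ x = x. Subtract (x)·D = x² + 8x. Remainder: −4x − 34.
Step 7: lead(−4x − 34) ÷ lead(D) = −4x ÷ x = −4. Subtract (−4)·D = −4x − 32. Remainder: −2.

Q = [2, 6, 5, 5, 9, 0, 1, -4]; R = [-2]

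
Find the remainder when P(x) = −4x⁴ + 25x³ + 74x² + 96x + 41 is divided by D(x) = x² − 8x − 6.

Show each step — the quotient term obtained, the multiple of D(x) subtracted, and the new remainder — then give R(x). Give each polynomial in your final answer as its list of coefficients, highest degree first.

Step 1: lead(−4x⁴ + 25x³ + 74x² + 96x + 41) ÷ lead(D) = −4x⁴ ÷ x² = −4x². Subtract (−4x²)·D = −4x⁴ + 32x³ + 24x². Remainder: −7x³ + 50x² + 96x + 41.
Step 2: lead(−7x³ + 50x² + 96x + 41) ÷ lead(D) = −7x³ ÷ x² = −7x. Subtract (−7x)·D = −7x³ + 56x² + 42x. Remainder: −6x² + 54x + 41.
Step 3: lead(−6x² + 54x + 41) ÷ lead(D) = −6x² ÷ x² = −6. Subtract (−6)·D = −6x² + 48x + 36. Remainder: 6x + 5.

R = [6, 5]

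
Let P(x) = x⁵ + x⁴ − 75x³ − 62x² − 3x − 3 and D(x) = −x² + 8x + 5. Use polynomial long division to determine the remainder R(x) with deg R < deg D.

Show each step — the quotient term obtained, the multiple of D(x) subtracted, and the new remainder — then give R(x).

Step 1: lead(x⁵ + x⁴ − 75x³ − 62x² − 3x − 3) ÷ lead(D) = x⁵ ÷ −x² = −x³. Subtract (−x³)·D = x⁵ − 8x⁴ − 5x³. Remainder: 9x⁴ − 70x³ − 62x² − 3x − 3.
Step 2: lead(9x⁴ − 70x³ − 62x² − 3x − 3) ÷ lead(D) = 9x⁴ ÷ −x² = −9x². Subtract (−9x²)·D = 9x⁴ − 72x³ − 45x². Remainder: 2x³ − 17x² − 3x − 3.
Step 3: lead(2x³ − 17x² − 3x − 3) ÷ lead(D) = 2x³ ÷ −x² = −2x. Subtract (−2x)·D = 2x³ − 16x² − 10x. Remainder: −x² + 7x − 3.
Step 4: lead(−x² + 7x − 3) ÷ lead(D) = −x² ÷ −x² = 1. Subtract (1)·D = −x² + 8x + 5. Remainder: −x − 8.

R(x) = −x − 8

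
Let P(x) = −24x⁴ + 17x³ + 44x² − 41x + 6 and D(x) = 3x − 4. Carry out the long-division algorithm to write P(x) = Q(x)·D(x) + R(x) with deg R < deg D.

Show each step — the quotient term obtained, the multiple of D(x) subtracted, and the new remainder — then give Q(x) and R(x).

Q(x) = −8x³ − 5x² + 8x − 3; R(x) = −6

Step 1: lead(−24x⁴ + 17x³ + 44x² − 41x + 6) ÷ lead(D) = −24x⁴ ÷ 3x = −8x³. Subtract (−8x³)·D = −24x⁴ + 32x³. Remainder: −15x³ + 44x² − 41x + 6.
Step 2: lead(−15x³ + 44x² − 41x + 6) ÷ lead(D) = −15x³ ÷ 3x = −5x². Subtract (−5x²)·D = −15x³ + 20x². Remainder: 24x² − 41x + 6.
Step 3: lead(24x² − 41x + 6) ÷ lead(D) = 24x² ÷ 3x = 8x. Subtract (8x)·D = 24x² − 32x. Remainder: −9x + 6.
Step 4: lead(−9x + 6) ÷ lead(D) = −9x ÷ 3x = −3. Subtract (−3)·D = −9x + 12. Remainder: −6.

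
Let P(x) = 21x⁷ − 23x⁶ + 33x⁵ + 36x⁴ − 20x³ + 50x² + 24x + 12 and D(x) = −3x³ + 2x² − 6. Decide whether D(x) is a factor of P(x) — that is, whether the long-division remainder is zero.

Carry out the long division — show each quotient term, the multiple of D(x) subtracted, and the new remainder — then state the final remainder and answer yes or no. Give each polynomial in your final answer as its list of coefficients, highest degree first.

Step 1: lead(21x⁷ − 23x⁶ + 33x⁵ + 36x⁴ − 20x³ + 50x² + 24x + 12) ÷ lead(D) = 21x⁷ ÷ −3x³ = −7x⁴. Subtract (−7x⁴)·D = 21x⁷ − 14x⁶ + 42x⁴. Remainder: −9x⁶ + 33x⁵ − 6x⁴ − 20x³ + 50x² + 24x + 12.
Step 2: lead(−9x⁶ + 33x⁵ − 6x⁴ − 20x³ + 50x² + 24x + 12) ÷ lead(D) = −9x⁶ ÷ −3x³ = 3x³. Subtract (3x³)·D = −9x⁶ + 6x⁵ − 18x³. Remainder: 27x⁵ − 6x⁴ − 2x³ + 50x² + 24x + 12.
Step 3: lead(27x⁵ − 6x⁴ − 2x³ + 50x² + 24x + 12) ÷ lead(D) = 27x⁵ ÷ −3x³ = −9x². Subtract (−9x²)·D = 27x⁵ − 18x⁴ + 54x². Remainder: 12x⁴ − 2x³ − 4x² + 24x + 12.
Step 4: lead(12x⁴ − 2x³ − 4x² + 24x + 12) ÷ lead(D) = 12x⁴ ÷ −3x³ = −4x. Subtract (−4x)·D = 12x⁴ − 8x³ + 24x. Remainder: 6x³ − 4x² + 12.
Step 5: lead(6x³ − 4x² + 12) ÷ lead(D) = 6x³ ÷ −3x³ = −2. Subtract (−2)·D = 6x³ − 4x² + 12. Remainder: 0.

R = [0], so D(x) is a factor of P(x). yes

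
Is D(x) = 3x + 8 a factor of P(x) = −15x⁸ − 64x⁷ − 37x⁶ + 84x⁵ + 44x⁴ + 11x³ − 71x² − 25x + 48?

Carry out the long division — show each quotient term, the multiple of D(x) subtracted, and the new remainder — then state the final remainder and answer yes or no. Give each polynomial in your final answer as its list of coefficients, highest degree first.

R = [8], so D(x) is not a factor of P(x). no

Step 1: lead(−15x⁸ − 64x⁷ − 37x⁶ + 84x⁵ + 44x⁴ + 11x³ − 71x² − 25x + 48) ÷ lead(D) = −15x⁸ ÷ 3x = −5x⁷. Subtract (−5x⁷)·D = −15x⁸ − 40x⁷. Remainder: −24x⁷ − 37x⁶ + 84x⁵ + 44x⁴ + 11x³ − 71x² − 25x + 48.
Step 2: lead(−24x⁷ − 37x⁶ + 84x⁵ + 44x⁴ + 11x³ − 71x² − 25x + 48) ÷ lead(D) = −24x⁷ ÷ 3x = −8x⁶. Subtract (−8x⁶)·D = −24x⁷ − 64x⁶. Remainder: 27x⁶ + 84x⁵ + 44x⁴ + 11x³ − 71x² − 25x + 48.
Step 3: lead(27x⁶ + 84x⁵ + 44x⁴ + 11x³ − 71x² − 25x + 48) ÷ lead(D) = 27x⁶ ÷ 3x = 9x⁵. Subtract (9x⁵)·D = 27x⁶ + 72x⁵. Remainder: 12x⁵ + 44x⁴ + 11x³ − 71x² − 25x + 48.
Step 4: lead(12x⁵ + 44x⁴ + 11x³ − 71x² − 25x + 48) ÷ lead(D) = 12x⁵ ÷ 3x = 4x⁴. Subtract (4x⁴)·D = 12x⁵ + 32x⁴. Remainder: 12x⁴ + 11x³ − 71x² − 25x + 48.
Step 5: lead(12x⁴ + 11x³ − 71x² − 25x + 48) ÷ lead(D) = 12x⁴ ÷ 3x = 4x³. Subtract (4x³)·D = 12x⁴ + 32x³. Remainder: −21x³ − 71x² − 25x + 48.
Step 6: lead(−21x³ − 71x² − 25x + 48) ÷ lead(D) = −21x³ ÷ 3x = −7x². Subtract (−7x²)·D = −21x³ − 56x². Remainder: −15x² − 25x + 48.
Step 7: lead(−15x² − 25x + 48) ÷ lead(D) = −15x² ÷ 3x = −5x. Subtract (−5x)·D = −15x² − 40x. Remainder: 15x + 48.
Step 8: lead(15x + 48) ÷ lead(D) = 15x ÷ 3x = 5. Subtract (5)·D = 15x + 40. Remainder: 8.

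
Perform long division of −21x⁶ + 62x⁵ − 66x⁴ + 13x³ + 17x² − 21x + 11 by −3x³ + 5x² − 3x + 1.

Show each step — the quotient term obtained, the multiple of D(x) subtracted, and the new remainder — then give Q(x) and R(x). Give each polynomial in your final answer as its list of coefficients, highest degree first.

Step 1: lead(−21x⁶ + 62x⁵ − 66x⁴ + 13x³ + 17x² − 21x + 11) ÷ lead(D) = −21x⁶ ÷ −3x³ = 7x³. Subtract (7x³)·D = −21x⁶ + 35x⁵ − 21x⁴ + 7x³. Remainder: 27x⁵ − 45x⁴ + 6x³ + 17x² − 21x + 11.
Step 2: lead(27x⁵ − 45x⁴ + 6x³ + 17x² − 21x + 11) ÷ lead(D) = 27x⁵ ÷ −3x³ = −9x². Subtract (−9x²)·D = 27x⁵ − 45x⁴ + 27x³ − 9x². Remainder: −21x³ + 26x² − 21x + 11.
Step 3: lead(−21x³ + 26x² − 21x + 11) ÷ lead(D) = −21x³ ÷ −3x³ = 7. Subtract (7)·D = −21x³ + 35x² − 21x + 7. Remainder: −9x² + 4.

Q = [7, -9, 0, 7]; R = [-9, 0, 4]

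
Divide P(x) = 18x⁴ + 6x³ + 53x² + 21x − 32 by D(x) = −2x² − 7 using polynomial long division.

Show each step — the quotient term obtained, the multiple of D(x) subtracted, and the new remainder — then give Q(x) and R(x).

Step 1: lead(18x⁴ + 6x³ + 53x² + 21x − 32) ÷ lead(D) = 18x⁴ ÷ −2x² = −9x². Subtract (−9x²)·D = 18x⁴ + 63x². Remainder: 6x³ − 10x² + 21x − 32.
Step 2: lead(6x³ − 10x² + 21x − 32) ÷ lead(D) = 6x³ ÷ −2x² = −3x. Subtract (−3x)·D = 6x³ + 21x. Remainder: −10x² − 32.
Step 3: lead(−10x² − 32) ÷ lead(D) = −10x² ÷ −2x² = 5. Subtract (5)·D = −10x² − 35. Remainder: 3.

Q(x) = −9x² − 3x + 5; R(x) = 3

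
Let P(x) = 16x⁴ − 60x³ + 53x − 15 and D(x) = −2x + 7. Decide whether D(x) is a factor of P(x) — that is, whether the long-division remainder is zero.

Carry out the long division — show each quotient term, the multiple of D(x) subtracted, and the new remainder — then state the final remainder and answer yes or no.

Step 1: lead(16x⁴ − 60x³ + 53x − 15) ÷ lead(D) = 16x⁴ ÷ −2x = −8x³. Subtract (−8x³)·D = 16x⁴ − 56x³. Remainder: −4x³ + 53x − 15.
Step 2: lead(−4x³ + 53x − 15) ÷ lead(D) = −4x³ ÷ −2x = 2x². Subtract (2x²)·D = −4x³ + 14x². Remainder: −14x² + 53x − 15.
Step 3: lead(−14x² + 53x − 15) ÷ lead(D) = −14x² ÷ −2x = 7x. Subtract (7x)·D = −14x² + 49x. Remainder: 4x − 15.
Step 4: lead(4x − 15) ÷ lead(D) = 4x ÷ −2x = −2. Subtract (−2)·D = 4x − 14. Remainder: −1.

R(x) = −1, so D(x) is not a factor of P(x). no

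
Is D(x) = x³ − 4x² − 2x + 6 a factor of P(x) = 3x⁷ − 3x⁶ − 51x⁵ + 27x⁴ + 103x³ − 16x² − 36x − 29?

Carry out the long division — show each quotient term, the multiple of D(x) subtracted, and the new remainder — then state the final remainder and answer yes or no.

R(x) = 8x + 1, so D(x) is not a factor of P(x). no

Step 1: lead(3x⁷ − 3x⁶ − 51x⁵ + 27x⁴ + 103x³ − 16x² − 36x − 29) ÷ lead(D) = 3x⁷ ÷ x³ = 3x⁴. Subtract (3x⁴)·D = 3x⁷ − 12x⁶ − 6x⁵ + 18x⁴. Remainder: 9x⁶ − 45x⁵ + 9x⁴ + 103x³ − 16x² − 36x − 29.
Step 2: lead(9x⁶ − 45x⁵ + 9x⁴ + 103x³ − 16x² − 36x − 29) ÷ lead(D) = 9x⁶ ÷ x³ = 9x³. Subtract (9x³)·D = 9x⁶ − 36x⁵ − 18x⁴ + 54x³. Remainder: −9x⁵ + 27x⁴ + 49x³ − 16x² − 36x − 29.
Step 3: lead(−9x⁵ + 27x⁴ + 49x³ − 16x² − 36x − 29) ÷ lead(D) = −9x⁵ ÷ x³ = −9x². Subtract (−9x²)·D = −9x⁵ + 36x⁴ + 18x³ − 54x². Remainder: −9x⁴ + 31x³ + 38x² − 36x − 29.
Step 4: lead(−9x⁴ + 31x³ + 38x² − 36x − 29) ÷ lead(D) = −9x⁴ ÷ x³ = −9x. Subtract (−9x)·D = −9x⁴ + 36x³ + 18x² − 54x. Remainder: −5x³ + 20x² + 18x − 29.
Step 5: lead(−5x³ + 20x² + 18x − 29) ÷ lead(D) = −5x³ ÷ x³ = −5. Subtract (−5)·D = −5x³ + 20x² + 10x − 30. Remainder: 8x + 1.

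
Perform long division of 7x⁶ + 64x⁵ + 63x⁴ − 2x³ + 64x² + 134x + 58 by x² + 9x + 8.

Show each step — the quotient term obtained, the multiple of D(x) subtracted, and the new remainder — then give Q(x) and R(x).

Step 1: lead(7x⁶ + 64x⁵ + 63x⁴ − 2x³ + 64x² + 134x + 58) ÷ lead(D) = 7x⁶ ÷ x² = 7x⁴. Subtract (7x⁴)·D = 7x⁶ + 63x⁵ + 56x⁴. Remainder: x⁵ + 7x⁴ − 2x³ + 64x² + 134x + 58.
Step 2: lead(x⁵ + 7x⁴ − 2x³ + 64x² + 134x + 58) ÷ lead(D) = x⁵ ÷ x² = x³. Subtract (x³)·D = x⁵ + 9x⁴ + 8x³. Remainder: −2x⁴ − 10x³ + 64x² + 134x + 58.
Step 3: lead(−2x⁴ − 10x³ + 64x² + 134x + 58) ÷ lead(D) = −2x⁴ ÷ x² = −2x². Subtract (−2x²)·D = −2x⁴ − 18x³ − 16x². Remainder: 8x³ + 80x² + 134x + 58.
Step 4: lead(8x³ + 80x² + 134x + 58) ÷ lead(D) = 8x³ ÷ x² = 8x. Subtract (8x)·D = 8x³ + 72x² + 64x. Remainder: 8x² + 70x + 58.
Step 5: lead(8x² + 70x + 58) ÷ lead(D) = 8x² ÷ x² = 8. Subtract (8)·D = 8x² + 72x + 64. Remainder: −2x − 6.

Q(x) = 7x⁴ + x³ − 2x² + 8x + 8; R(x) = −2x − 6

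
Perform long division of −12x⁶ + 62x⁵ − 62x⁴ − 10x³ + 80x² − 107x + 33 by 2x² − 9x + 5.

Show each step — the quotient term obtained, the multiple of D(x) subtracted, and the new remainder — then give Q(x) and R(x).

Step 1: lead(−12x⁶ + 62x⁵ − 62x⁴ − 10x³ + 80x² − 107x + 33) ÷ lead(D) = −12x⁶ ÷ 2x² = −6x⁴. Subtract (−6x⁴)·D = −12x⁶ + 54x⁵ − 30x⁴. Remainder: 8x⁵ − 32x⁴ − 10x³ + 80x² − 107x + 33.
Step 2: lead(8x⁵ − 32x⁴ − 10x³ + 80x² − 107x + 33) ÷ lead(D) = 8x⁵ ÷ 2x² = 4x³. Subtract (4x³)·D = 8x⁵ − 36x⁴ + 20x³. Remainder: 4x⁴ − 30x³ + 80x² − 107x + 33.
Step 3: lead(4x⁴ − 30x³ + 80x² − 107x + 33) ÷ lead(D) = 4x⁴ ÷ 2x² = 2x². Subtract (2x²)·D = 4x⁴ − 18x³ + 10x². Remainder: −12x³ + 70x² − 107x + 33.
Step 4: lead(−12x³ + 70x² − 107x + 33) ÷ lead(D) = −12x³ ÷ 2x² = −6x. Subtract (−6x)·D = −12x³ + 54x² − 30x. Remainder: 16x² − 77x + 33.
Step 5: lead(16x² − 77x + 33) ÷ lead(D) = 16x² ÷ 2x² = 8. Subtract (8)·D = 16x² − 72x + 40. Remainder: −5x − 7.

Q(x) = −6x⁴ + 4x³ + 2x² − 6x + 8; R(x) = −5x − 7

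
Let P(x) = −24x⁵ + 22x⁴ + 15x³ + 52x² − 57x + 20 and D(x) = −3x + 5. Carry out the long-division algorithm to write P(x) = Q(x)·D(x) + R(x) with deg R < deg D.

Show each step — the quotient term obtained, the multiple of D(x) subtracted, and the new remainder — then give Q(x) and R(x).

Q(x) = 8x⁴ + 6x³ + 5x² − 9x + 4; R(x) = 0

Step 1: lead(−24x⁵ + 22x⁴ + 15x³ + 52x² − 57x + 20) ÷ lead(D) = −24x⁵ ÷ −3x = 8x⁴. Subtract (8x⁴)·D = −24x⁵ + 40x⁴. Remainder: −18x⁴ + 15x³ + 52x² − 57x + 20.
Step 2: lead(−18x⁴ + 15x³ + 52x² − 57x + 20) ÷ lead(D) = −18x⁴ ÷ −3x = 6x³. Subtract (6x³)·D = −18x⁴ + 30x³. Remainder: −15x³ + 52x² − 57x + 20.
Step 3: lead(−15x³ + 52x² − 57x + 20) ÷ lead(D) = −15x³ ÷ −3x = 5x². Subtract (5x²)·D = −15x³ + 25x². Remainder: 27x² − 57x + 20.
Step 4: lead(27x² − 57x + 20) ÷ lead(D) = 27x² ÷ −3x = −9x. Subtract (−9x)·D = 27x² − 45x. Remainder: −12x + 20.
Step 5: lead(−12x + 20) ÷ lead(D) = −12x ÷ −3x = 4. Subtract (4)·D = −12x + 20. Remainder: 0.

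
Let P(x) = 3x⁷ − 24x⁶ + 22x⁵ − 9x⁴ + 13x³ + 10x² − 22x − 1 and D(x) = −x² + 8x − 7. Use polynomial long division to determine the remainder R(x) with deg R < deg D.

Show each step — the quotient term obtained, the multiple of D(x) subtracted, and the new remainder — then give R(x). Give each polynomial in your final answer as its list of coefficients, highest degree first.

R = [-8]

Step 1: lead(3x⁷ − 24x⁶ + 22x⁵ − 9x⁴ + 13x³ + 10x² − 22x − 1) ÷ lead(D) = 3x⁷ ÷ −x² = −3x⁵. Subtract (−3x⁵)·D = 3x⁷ − 24x⁶ + 21x⁵. Remainder: x⁵ − 9x⁴ + 13x³ + 10x² − 22x − 1.
Step 2: lead(x⁵ − 9x⁴ + 13x³ + 10x² − 22x − 1) ÷ lead(D) = x⁵ ÷ −x² = −x³. Subtract (−x³)·D = x⁵ − 8x⁴ + 7x³. Remainder: −x⁴ + 6x³ + 10x² − 22x − 1.
Step 3: lead(−x⁴ + 6x³ + 10x² − 22x − 1) ÷ lead(D) = −x⁴ ÷ −x² = x². Subtract (x²)·D = −x⁴ + 8x³ − 7x². Remainder: −2x³ + 17x² − 22x − 1.
Step 4: lead(−2x³ + 17x² − 22x − 1) ÷ lead(D) = −2x³ ÷ −x² = 2x. Subtract (2x)·D = −2x³ + 16x² − 14x. Remainder: x² − 8x − 1.
Step 5: lead(x² − 8x − 1) ÷ lead(D) = x² ÷ −x² = −1. Subtract (−1)·D = x² − 8x + 7. Remainder: −8.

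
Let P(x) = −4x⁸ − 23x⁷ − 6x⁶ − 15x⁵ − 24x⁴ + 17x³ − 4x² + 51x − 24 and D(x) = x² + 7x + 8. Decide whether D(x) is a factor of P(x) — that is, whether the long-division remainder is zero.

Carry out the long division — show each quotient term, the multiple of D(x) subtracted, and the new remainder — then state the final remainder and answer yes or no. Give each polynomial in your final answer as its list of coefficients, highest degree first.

Step 1: lead(−4x⁸ − 23x⁷ − 6x⁶ − 15x⁵ − 24x⁴ + 17x³ − 4x² + 51x − 24) ÷ lead(D) = −4x⁸ ÷ x² = −4x⁶. Subtract (−4x⁶)·D = −4x⁸ − 28x⁷ − 32x⁶. Remainder: 5x⁷ + 26x⁶ − 15x⁵ − 24x⁴ + 17x³ − 4x² + 51x − 24.
Step 2: lead(5x⁷ + 26x⁶ − 15x⁵ − 24x⁴ + 17x³ − 4x² + 51x − 24) ÷ lead(D) = 5x⁷ ÷ x² = 5x⁵. Subtract (5x⁵)·D = 5x⁷ + 35x⁶ + 40x⁵. Remainder: −9x⁶ − 55x⁵ − 24x⁴ + 17x³ − 4x² + 51x − 24.
Step 3: lead(−9x⁶ − 55x⁵ − 24x⁴ + 17x³ − 4x² + 51x − 24) ÷ lead(D) = −9x⁶ ÷ x² = −9x⁴. Subtract (−9x⁴)·D = −9x⁶ − 63x⁵ − 72x⁴. Remainder: 8x⁵ + 48x⁴ + 17x³ − 4x² + 51x − 24.
Step 4: lead(8x⁵ + 48x⁴ + 17x³ − 4x² + 51x − 24) ÷ lead(D) = 8x⁵ ÷ x² = 8x³. Subtract (8x³)·D = 8x⁵ + 56x⁴ + 64x³. Remainder: −8x⁴ − 47x³ − 4x² + 51x − 24.
Step 5: lead(−8x⁴ − 47x³ − 4x² + 51x − 24) ÷ lead(D) = −8x⁴ ÷ x² = −8x². Subtract (−8x²)·D = −8x⁴ − 56x³ − 64x². Remainder: 9x³ + 60x² + 51x − 24.
Step 6: lead(9x³ + 60x² + 51x − 24) ÷ lead(D) = 9x³ ÷ x² = 9x. Subtract (9x)·D = 9x³ + 63x² + 72x. Remainder: −3x² − 21x − 24.
Step 7: lead(−3x² − 21x − 24) ÷ lead(D) = −3x² ÷ x² = −3. Subtract (−3)·D = −3x² − 21x − 24. Remainder: 0.

R = [0], so D(x) is a factor of P(x). yes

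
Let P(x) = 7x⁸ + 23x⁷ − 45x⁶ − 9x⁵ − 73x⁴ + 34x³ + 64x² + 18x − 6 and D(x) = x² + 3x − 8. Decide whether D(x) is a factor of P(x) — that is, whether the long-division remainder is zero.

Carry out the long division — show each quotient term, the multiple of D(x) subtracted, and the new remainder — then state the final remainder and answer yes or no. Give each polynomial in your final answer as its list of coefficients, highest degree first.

R = [-9, 2], so D(x) is not a factor of P(x). no

Step 1: lead(7x⁸ + 23x⁷ − 45x⁶ − 9x⁵ − 73x⁴ + 34x³ + 64x² + 18x − 6) ÷ lead(D) = 7x⁸ ÷ x² = 7x⁶. Subtract (7x⁶)·D = 7x⁸ + 21x⁷ − 56x⁶. Remainder: 2x⁷ + 11x⁶ − 9x⁵ − 73x⁴ + 34x³ + 64x² + 18x − 6.
Step 2: lead(2x⁷ + 11x⁶ − 9x⁵ − 73x⁴ + 34x³ + 64x² + 18x − 6) ÷ lead(D) = 2x⁷ ÷ x² = 2x⁵. Subtract (2x⁵)·D = 2x⁷ + 6x⁶ − 16x⁵. Remainder: 5x⁶ + 7x⁵ − 73x⁴ + 34x³ + 64x² + 18x − 6.
Step 3: lead(5x⁶ + 7x⁵ − 73x⁴ + 34x³ + 64x² + 18x − 6) ÷ lead(D) = 5x⁶ ÷ x² = 5x⁴. Subtract (5x⁴)·D = 5x⁶ + 15x⁵ − 40x⁴. Remainder: −8x⁵ − 33x⁴ + 34x³ + 64x² + 18x − 6.
Step 4: lead(−8x⁵ − 33x⁴ + 34x³ + 64x² + 18x − 6) ÷ lead(D) = −8x⁵ ÷ x² = −8x³. Subtract (−8x³)·D = −8x⁵ − 24x⁴ + 64x³. Remainder: −9x⁴ − 30x³ + 64x² + 18x − 6.
Step 5: lead(−9x⁴ − 30x³ + 64x² + 18x − 6) ÷ lead(D) = −9x⁴ ÷ x² = −9x². Subtract (−9x²)·D = −9x⁴ − 27x³ + 72x². Remainder: −3x³ − 8x² + 18x − 6.
Step 6: lead(−3x³ − 8x² + 18x − 6) ÷ lead(D) = −3x³ ÷ x² = −3x. Subtract (−3x)·D = −3x³ − 9x² + 24x. Remainder: x² − 6x − 6.
Step 7: lead(x² − 6x − 6) ÷ lead(D) = x² ÷ x² = 1. Subtract (1)·D = x² + 3x − 8. Remainder: −9x + 2.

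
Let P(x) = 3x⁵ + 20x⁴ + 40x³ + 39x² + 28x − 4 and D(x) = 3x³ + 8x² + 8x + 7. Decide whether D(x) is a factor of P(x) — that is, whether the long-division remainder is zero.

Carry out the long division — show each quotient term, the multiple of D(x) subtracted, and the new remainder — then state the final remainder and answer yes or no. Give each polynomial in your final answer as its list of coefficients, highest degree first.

R = [-4], so D(x) is not a factor of P(x). no

Step 1: lead(3x⁵ + 20x⁴ + 40x³ + 39x² + 28x − 4) ÷ lead(D) = 3x⁵ ÷ 3x³ = x². Subtract (x²)·D = 3x⁵ + 8x⁴ + 8x³ + 7x². Remainder: 12x⁴ + 32x³ + 32x² + 28x − 4.
Step 2: lead(12x⁴ + 32x³ + 32x² + 28x − 4) ÷ lead(D) = 12x⁴ ÷ 3x³ = 4x. Subtract (4x)·D = 12x⁴ + 32x³ + 32x² + 28x. Remainder: −4.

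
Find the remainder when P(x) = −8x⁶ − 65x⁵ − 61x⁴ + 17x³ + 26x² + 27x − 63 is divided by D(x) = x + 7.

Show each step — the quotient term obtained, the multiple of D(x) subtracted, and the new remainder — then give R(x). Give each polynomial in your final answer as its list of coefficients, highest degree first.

Step 1: lead(−8x⁶ − 65x⁵ − 61x⁴ + 17x³ + 26x² + 27x − 63) ÷ lead(D) = −8x⁶ ÷ x = −8x⁵. Subtract (−8x⁵)·D = −8x⁶ − 56x⁵. Remainder: −9x⁵ − 61x⁴ + 17x³ + 26x² + 27x − 63.
Step 2: lead(−9x⁵ − 61x⁴ + 17x³ + 26x² + 27x − 63) ÷ lead(D) = −9x⁵ ÷ x = −9x⁴. Subtract (−9x⁴)·D = −9x⁵ − 63x⁴. Remainder: 2x⁴ + 17x³ + 26x² + 27x − 63.
Step 3: lead(2x⁴ + 17x³ + 26x² + 27x − 63) ÷ lead(D) = 2x⁴ ÷ x = 2x³. Subtract (2x³)·D = 2x⁴ + 14x³. Remainder: 3x³ + 26x² + 27x − 63.
Step 4: lead(3x³ + 26x² + 27x − 63) ÷ lead(D) = 3x³ ÷ x = 3x². Subtract (3x²)·D = 3x³ + 21x². Remainder: 5x² + 27x − 63.
Step 5: lead(5x² + 27x − 63) ÷ lead(D) = 5x² ÷ x = 5x. Subtract (5x)·D = 5x² + 35x. Remainder: −8x − 63.
Step 6: lead(−8x − 63) ÷ lead(D) = −8x ÷ x = −8. Subtract (−8)·D = −8x − 56. Remainder: −7.

R = [-7]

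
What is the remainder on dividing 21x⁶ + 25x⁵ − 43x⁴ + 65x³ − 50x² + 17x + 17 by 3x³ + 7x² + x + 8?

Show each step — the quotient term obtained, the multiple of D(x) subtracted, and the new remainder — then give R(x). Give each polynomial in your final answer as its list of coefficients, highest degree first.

R = [5, 0, 9]

Step 1: lead(21x⁶ + 25x⁵ − 43x⁴ + 65x³ − 50x² + 17x + 17) ÷ lead(D) = 21x⁶ ÷ 3x³ = 7x³. Subtract (7x³)·D = 21x⁶ + 49x⁵ + 7x⁴ + 56x³. Remainder: −24x⁵ − 50x⁴ + 9x³ − 50x² + 17x + 17.
Step 2: lead(−24x⁵ − 50x⁴ + 9x³ − 50x² + 17x + 17) ÷ lead(D) = −24x⁵ ÷ 3x³ = −8x². Subtract (−8x²)·D = −24x⁵ − 56x⁴ − 8x³ − 64x². Remainder: 6x⁴ + 17x³ + 14x² + 17x + 17.
Step 3: lead(6x⁴ + 17x³ + 14x² + 17x + 17) ÷ lead(D) = 6x⁴ ÷ 3x³ = 2x. Subtract (2x)·D = 6x⁴ + 14x³ + 2x² + 16x. Remainder: 3x³ + 12x² + x + 17.
Step 4: lead(3x³ + 12x² + x + 17) ÷ lead(D) = 3x³ ÷ 3x³ = 1. Subtract (1)·D = 3x³ + 7x² + x + 8. Remainder: 5x² + 9.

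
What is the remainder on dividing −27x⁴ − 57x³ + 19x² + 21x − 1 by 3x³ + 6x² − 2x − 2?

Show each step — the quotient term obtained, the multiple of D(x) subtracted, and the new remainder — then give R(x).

R(x) = 7x² + x − 3

Step 1: lead(−27x⁴ − 57x³ + 19x² + 21x − 1) ÷ lead(D) = −27x⁴ ÷ 3x³ = −9x. Subtract (−9x)·D = −27x⁴ − 54x³ + 18x² + 18x. Remainder: −3x³ + x² + 3x − 1.
Step 2: lead(−3x³ + x² + 3x − 1) ÷ lead(D) = −3x³ ÷ 3x³ = −1. Subtract (−1)·D = −3x³ − 6x² + 2x + 2. Remainder: 7x² + x − 3.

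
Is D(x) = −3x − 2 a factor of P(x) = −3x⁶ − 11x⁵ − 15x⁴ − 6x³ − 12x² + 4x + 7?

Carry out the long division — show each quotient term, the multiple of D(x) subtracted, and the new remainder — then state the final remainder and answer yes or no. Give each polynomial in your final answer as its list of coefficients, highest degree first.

R = [-1], so D(x) is not a factor of P(x). no

Step 1: lead(−3x⁶ − 11x⁵ − 15x⁴ − 6x³ − 12x² + 4x + 7) ÷ lead(D) = −3x⁶ ÷ −3x = x⁵. Subtract (x⁵)·D = −3x⁶ − 2x⁵. Remainder: −9x⁵ − 15x⁴ − 6x³ − 12x² + 4x + 7.
Step 2: lead(−9x⁵ − 15x⁴ − 6x³ − 12x² + 4x + 7) ÷ lead(D) = −9x⁵ ÷ −3x = 3x⁴. Subtract (3x⁴)·D = −9x⁵ − 6x⁴. Remainder: −9x⁴ − 6x³ − 12x² + 4x + 7.
Step 3: lead(−9x⁴ − 6x³ − 12x² + 4x + 7) ÷ lead(D) = −9x⁴ ÷ −3x = 3x³. Subtract (3x³)·D = −9x⁴ − 6x³. Remainder: −12x² + 4x + 7.
Step 4: lead(−12x² + 4x + 7) ÷ lead(D) = −12x² ÷ −3x = 4x. Subtract (4x)·D = −12x² − 8x. Remainder: 12x + 7.
Step 5: lead(12x + 7) ÷ lead(D) = 12x ÷ −3x = −4. Subtract (−4)·D = 12x + 8. Remainder: −1.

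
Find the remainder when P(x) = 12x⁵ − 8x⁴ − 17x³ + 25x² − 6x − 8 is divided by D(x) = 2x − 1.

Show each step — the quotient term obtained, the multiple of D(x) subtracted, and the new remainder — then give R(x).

Step 1: lead(12x⁵ − 8x⁴ − 17x³ + 25x² − 6x − 8) ÷ lead(D) = 12x⁵ ÷ 2x = 6x⁴. Subtract (6x⁴)·D = 12x⁵ − 6x⁴. Remainder: −2x⁴ − 17x³ + 25x² − 6x − 8.
Step 2: lead(−2x⁴ − 17x³ + 25x² − 6x − 8) ÷ lead(D) = −2x⁴ ÷ 2x = −x³. Subtract (−x³)·D = −2x⁴ + x³. Remainder: −18x³ + 25x² − 6x − 8.
Step 3: lead(−18x³ + 25x² − 6x − 8) ÷ lead(D) = −18x³ ÷ 2x = −9x². Subtract (−9x²)·D = −18x³ + 9x². Remainder: 16x² − 6x − 8.
Step 4: lead(16x² − 6x − 8) ÷ lead(D) = 16x² ÷ 2x = 8x. Subtract (8x)·D = 16x² − 8x. Remainder: 2x − 8.
Step 5: lead(2x − 8) ÷ lead(D) = 2x ÷ 2x = 1. Subtract (1)·D = 2x − 1. Remainder: −7.

R(x) = −7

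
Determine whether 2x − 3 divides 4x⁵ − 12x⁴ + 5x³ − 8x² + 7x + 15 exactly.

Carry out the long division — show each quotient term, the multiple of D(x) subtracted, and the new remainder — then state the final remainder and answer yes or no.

Step 1: lead(4x⁵ − 12x⁴ + 5x³ − 8x² + 7x + 15) ÷ lead(D) = 4x⁵ ÷ 2x = 2x⁴. Subtract (2x⁴)·D = 4x⁵ − 6x⁴. Remainder: −6x⁴ + 5x³ − 8x² + 7x + 15.
Step 2: lead(−6x⁴ + 5x³ − 8x² + 7x + 15) ÷ lead(D) = −6x⁴ ÷ 2x = −3x³. Subtract (−3x³)·D = −6x⁴ + 9x³. Remainder: −4x³ − 8x² + 7x + 15.
Step 3: lead(−4x³ − 8x² + 7x + 15) ÷ lead(D) = −4x³ ÷ 2x = −2x². Subtract (−2x²)·D = −4x³ + 6x². Remainder: −14x² + 7x + 15.
Step 4: lead(−14x² + 7x + 15) ÷ lead(D) = −14x² ÷ 2x = −7x. Subtract (−7x)·D = −14x² + 21x. Remainder: −14x + 15.
Step 5: lead(−14x + 15) ÷ lead(D) = −14x ÷ 2x = −7. Subtract (−7)·D = −14x + 21. Remainder: −6.

R(x) = −6, so D(x) is not a factor of P(x). no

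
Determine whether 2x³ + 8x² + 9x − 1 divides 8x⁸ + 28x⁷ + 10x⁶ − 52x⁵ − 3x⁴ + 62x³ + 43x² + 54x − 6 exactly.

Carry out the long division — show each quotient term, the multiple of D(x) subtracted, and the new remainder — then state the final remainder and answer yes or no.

Step 1: lead(8x⁸ + 28x⁷ + 10x⁶ − 52x⁵ − 3x⁴ + 62x³ + 43x² + 54x − 6) ÷ lead(D) = 8x⁸ ÷ 2x³ = 4x⁵. Subtract (4x⁵)·D = 8x⁸ + 32x⁷ + 36x⁶ − 4x⁵. Remainder: −4x⁷ − 26x⁶ − 48x⁵ − 3x⁴ + 62x³ + 43x² + 54x − 6.
Step 2: lead(−4x⁷ − 26x⁶ − 48x⁵ − 3x⁴ + 62x³ + 43x² + 54x − 6) ÷ lead(D) = −4x⁷ ÷ 2x³ = −2x⁴. Subtract (−2x⁴)·D = −4x⁷ − 16x⁶ − 18x⁵ + 2x⁴. Remainder: −10x⁶ − 30x⁵ − 5x⁴ + 62x³ + 43x² + 54x − 6.
Step 3: lead(−10x⁶ − 30x⁵ − 5x⁴ + 62x³ + 43x² + 54x − 6) ÷ lead(D) = −10x⁶ ÷ 2x³ = −5x³. Subtract (−5x³)·D = −10x⁶ − 40x⁵ − 45x⁴ + 5x³. Remainder: 10x⁵ + 40x⁴ + 57x³ + 43x² + 54x − 6.
Step 4: lead(10x⁵ + 40x⁴ + 57x³ + 43x² + 54x − 6) ÷ lead(D) = 10x⁵ ÷ 2x³ = 5x². Subtract (5x²)·D = 10x⁵ + 40x⁴ + 45x³ − 5x². Remainder: 12x³ + 48x² + 54x − 6.
Step 5: lead(12x³ + 48x² + 54x − 6) ÷ lead(D) = 12x³ ÷ 2x³ = 6. Subtract (6)·D = 12x³ + 48x² + 54x − 6. Remainder: 0.

R(x) = 0, so D(x) is a factor of P(x). yes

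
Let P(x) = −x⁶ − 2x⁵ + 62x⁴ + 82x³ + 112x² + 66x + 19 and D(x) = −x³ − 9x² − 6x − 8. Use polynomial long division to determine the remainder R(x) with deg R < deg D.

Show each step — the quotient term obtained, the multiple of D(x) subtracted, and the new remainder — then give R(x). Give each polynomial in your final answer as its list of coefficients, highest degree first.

Step 1: lead(−x⁶ − 2x⁵ + 62x⁴ + 82x³ + 112x² + 66x + 19) ÷ lead(D) = −x⁶ ÷ −x³ = x³. Subtract (x³)·D = −x⁶ − 9x⁵ − 6x⁴ − 8x³. Remainder: 7x⁵ + 68x⁴ + 90x³ + 112x² + 66x + 19.
Step 2: lead(7x⁵ + 68x⁴ + 90x³ + 112x² + 66x + 19) ÷ lead(D) = 7x⁵ ÷ −x³ = −7x². Subtract (−7x²)·D = 7x⁵ + 63x⁴ + 42x³ + 56x². Remainder: 5x⁴ + 48x³ + 56x² + 66x + 19.
Step 3: lead(5x⁴ + 48x³ + 56x² + 66x + 19) ÷ lead(D) = 5x⁴ ÷ −x³ = −5x. Subtract (−5x)·D = 5x⁴ + 45x³ + 30x² + 40x. Remainder: 3x³ + 26x² + 26x + 19.
Step 4: lead(3x³ + 26x² + 26x + 19) ÷ lead(D) = 3x³ ÷ −x³ = −3. Subtract (−3)·D = 3x³ + 27x² + 18x + 24. Remainder: −x² + 8x − 5.

R = [-1, 8, -5]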